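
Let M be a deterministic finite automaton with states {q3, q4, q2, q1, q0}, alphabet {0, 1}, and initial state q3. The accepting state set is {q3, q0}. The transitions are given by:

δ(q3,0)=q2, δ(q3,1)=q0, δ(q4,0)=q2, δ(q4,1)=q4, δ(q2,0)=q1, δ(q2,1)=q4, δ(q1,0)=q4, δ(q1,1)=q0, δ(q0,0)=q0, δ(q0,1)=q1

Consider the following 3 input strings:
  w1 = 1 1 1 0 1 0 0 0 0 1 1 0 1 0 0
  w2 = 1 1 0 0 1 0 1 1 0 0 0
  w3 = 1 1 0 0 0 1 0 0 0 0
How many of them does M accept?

1

w1: Trace: q3 -1-> q0 -1-> q1 -1-> q0 -0-> q0 -1-> q1 -0-> q4 -0-> q2 -0-> q1 -0-> q4 -1-> q4 -1-> q4 -0-> q2 -1-> q4 -0-> q2 -0-> q1  → end q1, rejected
w2: Trace: q3 -1-> q0 -1-> q1 -0-> q4 -0-> q2 -1-> q4 -0-> q2 -1-> q4 -1-> q4 -0-> q2 -0-> q1 -0-> q4  → end q4, rejected
w3: Trace: q3 -1-> q0 -1-> q1 -0-> q4 -0-> q2 -0-> q1 -1-> q0 -0-> q0 -0-> q0 -0-> q0 -0-> q0  → end q0, accepted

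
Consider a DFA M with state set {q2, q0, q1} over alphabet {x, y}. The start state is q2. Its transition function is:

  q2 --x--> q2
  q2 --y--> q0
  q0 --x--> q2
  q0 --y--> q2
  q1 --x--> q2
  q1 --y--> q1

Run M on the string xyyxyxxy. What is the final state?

q2 → q2 → q0 → q2 → q2 → q0 → q2 → q2 → q0

q0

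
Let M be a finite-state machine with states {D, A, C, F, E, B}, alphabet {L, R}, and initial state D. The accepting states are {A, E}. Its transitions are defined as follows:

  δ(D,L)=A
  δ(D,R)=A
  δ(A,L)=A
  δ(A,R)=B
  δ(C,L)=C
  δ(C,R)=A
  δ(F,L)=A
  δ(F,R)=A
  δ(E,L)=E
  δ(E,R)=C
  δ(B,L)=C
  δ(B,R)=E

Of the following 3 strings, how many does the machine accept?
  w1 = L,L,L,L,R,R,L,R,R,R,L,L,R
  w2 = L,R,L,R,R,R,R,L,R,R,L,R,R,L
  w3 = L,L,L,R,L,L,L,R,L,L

w1:
  start at D
  read 'L': D → A
  read 'L': A → A
  read 'L': A → A
  read 'L': A → A
  read 'R': A → B
  read 'R': B → E
  read 'L': E → E
  read 'R': E → C
  read 'R': C → A
  read 'R': A → B
  read 'L': B → C
  read 'L': C → C
  read 'R': C → A
  end A, accepted
w2:
  start at D
  read 'L': D → A
  read 'R': A → B
  read 'L': B → C
  read 'R': C → A
  read 'R': A → B
  read 'R': B → E
  read 'R': E → C
  read 'L': C → C
  read 'R': C → A
  read 'R': A → B
  read 'L': B → C
  read 'R': C → A
  read 'R': A → B
  read 'L': B → C
  end C, rejected
w3:
  start at D
  read 'L': D → A
  read 'L': A → A
  read 'L': A → A
  read 'R': A → B
  read 'L': B → C
  read 'L': C → C
  read 'L': C → C
  read 'R': C → A
  read 'L': A → A
  read 'L': A → A
  end A, accepted

2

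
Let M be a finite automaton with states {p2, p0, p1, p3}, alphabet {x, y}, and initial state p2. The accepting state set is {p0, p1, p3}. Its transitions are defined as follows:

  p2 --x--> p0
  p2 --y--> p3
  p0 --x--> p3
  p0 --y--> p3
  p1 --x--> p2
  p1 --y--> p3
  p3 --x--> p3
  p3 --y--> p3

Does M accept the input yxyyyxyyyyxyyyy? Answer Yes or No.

start at p2
read 'y': p2 → p3
read 'x': p3 → p3
read 'y': p3 → p3
read 'y': p3 → p3
read 'y': p3 → p3
read 'x': p3 → p3
read 'y': p3 → p3
read 'y': p3 → p3
read 'y': p3 → p3
read 'y': p3 → p3
read 'x': p3 → p3
read 'y': p3 → p3
read 'y': p3 → p3
read 'y': p3 → p3
read 'y': p3 → p3
End state p3 is accepting.

Yes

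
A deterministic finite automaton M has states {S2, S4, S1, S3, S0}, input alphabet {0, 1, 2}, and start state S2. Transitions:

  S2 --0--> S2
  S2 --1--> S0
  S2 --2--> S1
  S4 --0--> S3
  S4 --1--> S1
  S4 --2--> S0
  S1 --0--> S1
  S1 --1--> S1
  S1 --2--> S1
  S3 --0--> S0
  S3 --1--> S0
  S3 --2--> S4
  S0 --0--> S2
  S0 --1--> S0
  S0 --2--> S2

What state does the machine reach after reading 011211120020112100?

S1

start at S2
read '0': S2 → S2
read '1': S2 → S0
read '1': S0 → S0
read '2': S0 → S2
read '1': S2 → S0
read '1': S0 → S0
read '1': S0 → S0
read '2': S0 → S2
read '0': S2 → S2
read '0': S2 → S2
read '2': S2 → S1
read '0': S1 → S1
read '1': S1 → S1
read '1': S1 → S1
read '2': S1 → S1
read '1': S1 → S1
read '0': S1 → S1
read '0': S1 → S1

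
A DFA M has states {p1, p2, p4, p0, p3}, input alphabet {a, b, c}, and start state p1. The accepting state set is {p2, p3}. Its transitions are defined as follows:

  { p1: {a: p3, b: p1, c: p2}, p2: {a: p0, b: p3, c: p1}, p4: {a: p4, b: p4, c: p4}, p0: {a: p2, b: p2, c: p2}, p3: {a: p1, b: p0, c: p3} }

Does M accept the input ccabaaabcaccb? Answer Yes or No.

No

p1 → p2 → p1 → p3 → p0 → p2 → p0 → p2 → p3 → p3 → p1 → p2 → p1 → p1
End state p1 is not accepting.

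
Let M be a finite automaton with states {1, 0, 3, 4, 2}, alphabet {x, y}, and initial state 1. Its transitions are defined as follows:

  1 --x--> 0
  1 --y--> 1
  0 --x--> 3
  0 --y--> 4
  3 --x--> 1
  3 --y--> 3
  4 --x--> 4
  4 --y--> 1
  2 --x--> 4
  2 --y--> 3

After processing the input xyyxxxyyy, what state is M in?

1 → 0 → 4 → 1 → 0 → 3 → 1 → 1 → 1 → 1

1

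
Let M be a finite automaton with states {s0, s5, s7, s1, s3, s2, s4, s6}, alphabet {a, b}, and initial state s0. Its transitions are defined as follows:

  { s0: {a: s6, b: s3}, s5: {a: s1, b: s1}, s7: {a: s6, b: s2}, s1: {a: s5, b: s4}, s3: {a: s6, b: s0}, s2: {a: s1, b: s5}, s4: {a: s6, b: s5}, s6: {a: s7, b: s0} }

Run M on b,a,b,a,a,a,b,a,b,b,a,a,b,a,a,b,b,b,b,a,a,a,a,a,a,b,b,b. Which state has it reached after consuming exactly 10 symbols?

s3

Trace: s0 -b-> s3 -a-> s6 -b-> s0 -a-> s6 -a-> s7 -a-> s6 -b-> s0 -a-> s6 -b-> s0 -b-> s3
After 10 symbols: s3.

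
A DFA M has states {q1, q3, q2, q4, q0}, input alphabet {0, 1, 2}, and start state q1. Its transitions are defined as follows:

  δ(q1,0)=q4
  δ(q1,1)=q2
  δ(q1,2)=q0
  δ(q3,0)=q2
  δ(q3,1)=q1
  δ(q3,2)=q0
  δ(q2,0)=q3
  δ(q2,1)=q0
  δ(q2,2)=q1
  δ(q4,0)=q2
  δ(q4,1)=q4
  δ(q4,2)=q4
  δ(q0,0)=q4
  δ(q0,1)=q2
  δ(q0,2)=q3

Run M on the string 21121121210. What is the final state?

q3

Trace: q1 -2-> q0 -1-> q2 -1-> q0 -2-> q3 -1-> q1 -1-> q2 -2-> q1 -1-> q2 -2-> q1 -1-> q2 -0-> q3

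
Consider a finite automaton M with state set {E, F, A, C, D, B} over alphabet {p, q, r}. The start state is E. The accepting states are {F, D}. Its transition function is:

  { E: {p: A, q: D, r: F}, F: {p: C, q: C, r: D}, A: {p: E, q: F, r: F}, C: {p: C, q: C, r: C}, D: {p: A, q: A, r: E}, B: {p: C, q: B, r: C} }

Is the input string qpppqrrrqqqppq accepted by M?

start at E
read 'q': E → D
read 'p': D → A
read 'p': A → E
read 'p': E → A
read 'q': A → F
read 'r': F → D
read 'r': D → E
read 'r': E → F
read 'q': F → C
read 'q': C → C
read 'q': C → C
read 'p': C → C
read 'p': C → C
read 'q': C → C
End state C is not accepting.

No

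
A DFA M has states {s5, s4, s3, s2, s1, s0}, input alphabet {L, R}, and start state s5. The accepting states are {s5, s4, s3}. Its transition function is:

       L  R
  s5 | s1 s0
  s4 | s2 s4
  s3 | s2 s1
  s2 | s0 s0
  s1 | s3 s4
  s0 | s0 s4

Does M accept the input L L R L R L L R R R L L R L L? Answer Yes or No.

No

start at s5
read 'L': s5 → s1
read 'L': s1 → s3
read 'R': s3 → s1
read 'L': s1 → s3
read 'R': s3 → s1
read 'L': s1 → s3
read 'L': s3 → s2
read 'R': s2 → s0
read 'R': s0 → s4
read 'R': s4 → s4
read 'L': s4 → s2
read 'L': s2 → s0
read 'R': s0 → s4
read 'L': s4 → s2
read 'L': s2 → s0
End state s0 is not accepting.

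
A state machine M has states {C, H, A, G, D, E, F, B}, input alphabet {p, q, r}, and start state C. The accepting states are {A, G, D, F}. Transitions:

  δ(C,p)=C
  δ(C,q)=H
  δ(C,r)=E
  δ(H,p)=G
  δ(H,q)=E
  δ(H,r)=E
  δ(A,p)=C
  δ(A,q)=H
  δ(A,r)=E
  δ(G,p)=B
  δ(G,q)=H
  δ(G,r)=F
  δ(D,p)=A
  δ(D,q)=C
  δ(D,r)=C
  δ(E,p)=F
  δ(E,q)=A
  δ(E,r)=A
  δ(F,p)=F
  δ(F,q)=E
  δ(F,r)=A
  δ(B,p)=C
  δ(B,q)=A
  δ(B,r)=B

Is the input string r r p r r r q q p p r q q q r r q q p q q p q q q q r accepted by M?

C → E → A → C → E → A → E → A → H → G → B → B → A → H → E → A → E → A → H → G → H → E → F → E → A → H → E → A
End state A is accepting.

Yes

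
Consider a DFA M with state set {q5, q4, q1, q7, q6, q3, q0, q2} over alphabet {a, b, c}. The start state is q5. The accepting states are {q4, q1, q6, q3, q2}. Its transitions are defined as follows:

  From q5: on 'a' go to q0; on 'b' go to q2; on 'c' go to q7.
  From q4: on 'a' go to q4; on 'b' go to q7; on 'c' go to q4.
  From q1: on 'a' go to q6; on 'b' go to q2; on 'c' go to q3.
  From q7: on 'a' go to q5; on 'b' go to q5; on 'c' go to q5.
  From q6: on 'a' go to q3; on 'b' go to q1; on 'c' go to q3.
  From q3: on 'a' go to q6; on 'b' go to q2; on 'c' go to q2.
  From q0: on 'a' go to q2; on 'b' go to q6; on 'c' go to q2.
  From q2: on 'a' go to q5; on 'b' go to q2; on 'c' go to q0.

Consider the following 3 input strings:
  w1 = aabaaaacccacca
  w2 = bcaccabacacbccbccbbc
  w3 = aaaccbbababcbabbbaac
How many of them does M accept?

w1:
  start at q5
  read 'a': q5 → q0
  read 'a': q0 → q2
  read 'b': q2 → q2
  read 'a': q2 → q5
  read 'a': q5 → q0
  read 'a': q0 → q2
  read 'a': q2 → q5
  read 'c': q5 → q7
  read 'c': q7 → q5
  read 'c': q5 → q7
  read 'a': q7 → q5
  read 'c': q5 → q7
  read 'c': q7 → q5
  read 'a': q5 → q0
  end q0, rejected
w2:
  start at q5
  read 'b': q5 → q2
  read 'c': q2 → q0
  read 'a': q0 → q2
  read 'c': q2 → q0
  read 'c': q0 → q2
  read 'a': q2 → q5
  read 'b': q5 → q2
  read 'a': q2 → q5
  read 'c': q5 → q7
  read 'a': q7 → q5
  read 'c': q5 → q7
  read 'b': q7 → q5
  read 'c': q5 → q7
  read 'c': q7 → q5
  read 'b': q5 → q2
  read 'c': q2 → q0
  read 'c': q0 → q2
  read 'b': q2 → q2
  read 'b': q2 → q2
  read 'c': q2 → q0
  end q0, rejected
w3:
  start at q5
  read 'a': q5 → q0
  read 'a': q0 → q2
  read 'a': q2 → q5
  read 'c': q5 → q7
  read 'c': q7 → q5
  read 'b': q5 → q2
  read 'b': q2 → q2
  read 'a': q2 → q5
  read 'b': q5 → q2
  read 'a': q2 → q5
  read 'b': q5 → q2
  read 'c': q2 → q0
  read 'b': q0 → q6
  read 'a': q6 → q3
  read 'b': q3 → q2
  read 'b': q2 → q2
  read 'b': q2 → q2
  read 'a': q2 → q5
  read 'a': q5 → q0
  read 'c': q0 → q2
  end q2, accepted

1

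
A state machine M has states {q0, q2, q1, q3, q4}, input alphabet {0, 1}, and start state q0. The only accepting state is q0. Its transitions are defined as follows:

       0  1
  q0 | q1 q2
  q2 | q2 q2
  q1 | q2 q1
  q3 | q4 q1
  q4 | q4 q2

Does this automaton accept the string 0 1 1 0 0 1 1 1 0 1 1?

No

Trace: q0 -0-> q1 -1-> q1 -1-> q1 -0-> q2 -0-> q2 -1-> q2 -1-> q2 -1-> q2 -0-> q2 -1-> q2 -1-> q2
End state q2 is not accepting.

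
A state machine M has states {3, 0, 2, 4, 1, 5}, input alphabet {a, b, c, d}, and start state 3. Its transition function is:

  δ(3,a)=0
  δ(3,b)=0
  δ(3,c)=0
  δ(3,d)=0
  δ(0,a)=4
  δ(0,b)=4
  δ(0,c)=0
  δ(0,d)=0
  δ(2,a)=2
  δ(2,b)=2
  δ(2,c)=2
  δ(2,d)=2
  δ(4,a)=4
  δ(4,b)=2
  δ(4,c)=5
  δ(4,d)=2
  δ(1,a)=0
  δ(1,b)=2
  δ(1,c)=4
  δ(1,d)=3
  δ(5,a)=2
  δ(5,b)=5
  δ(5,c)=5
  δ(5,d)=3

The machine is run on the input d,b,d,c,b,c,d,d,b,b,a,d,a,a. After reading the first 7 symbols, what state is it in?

Trace: 3 -d-> 0 -b-> 4 -d-> 2 -c-> 2 -b-> 2 -c-> 2 -d-> 2
After 7 symbols: 2.

2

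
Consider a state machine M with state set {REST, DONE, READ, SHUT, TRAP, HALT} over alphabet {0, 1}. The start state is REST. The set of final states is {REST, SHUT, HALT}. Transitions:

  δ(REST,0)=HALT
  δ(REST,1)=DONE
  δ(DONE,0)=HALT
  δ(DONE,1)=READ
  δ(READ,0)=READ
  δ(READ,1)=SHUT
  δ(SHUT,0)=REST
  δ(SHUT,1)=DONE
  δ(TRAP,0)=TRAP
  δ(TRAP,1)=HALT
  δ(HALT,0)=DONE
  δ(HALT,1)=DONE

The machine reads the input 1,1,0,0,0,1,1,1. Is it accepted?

REST → DONE → READ → READ → READ → READ → SHUT → DONE → READ
End state READ is not accepting.

No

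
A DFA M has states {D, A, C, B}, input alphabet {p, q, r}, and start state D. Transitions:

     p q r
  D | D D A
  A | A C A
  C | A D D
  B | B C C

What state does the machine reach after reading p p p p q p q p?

D → D → D → D → D → D → D → D → D

D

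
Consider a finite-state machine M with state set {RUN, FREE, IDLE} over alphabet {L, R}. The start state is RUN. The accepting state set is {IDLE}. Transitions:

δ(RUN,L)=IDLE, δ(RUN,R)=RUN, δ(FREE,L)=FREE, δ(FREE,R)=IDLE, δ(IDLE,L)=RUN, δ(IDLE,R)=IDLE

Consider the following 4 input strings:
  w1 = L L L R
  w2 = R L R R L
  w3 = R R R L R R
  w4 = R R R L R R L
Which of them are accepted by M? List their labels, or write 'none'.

w1, w3

w1: RUN → IDLE → RUN → IDLE → IDLE  → end IDLE, accepted
w2: RUN → RUN → IDLE → IDLE → IDLE → RUN  → end RUN, rejected
w3: RUN → RUN → RUN → RUN → IDLE → IDLE → IDLE  → end IDLE, accepted
w4: RUN → RUN → RUN → RUN → IDLE → IDLE → IDLE → RUN  → end RUN, rejected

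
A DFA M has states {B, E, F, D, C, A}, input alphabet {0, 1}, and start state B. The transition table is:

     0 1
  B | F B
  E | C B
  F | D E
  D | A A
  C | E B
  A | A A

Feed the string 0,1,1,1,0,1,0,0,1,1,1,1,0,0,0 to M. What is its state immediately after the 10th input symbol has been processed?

start at B
read '0': B → F
read '1': F → E
read '1': E → B
read '1': B → B
read '0': B → F
read '1': F → E
read '0': E → C
read '0': C → E
read '1': E → B
read '1': B → B
After 10 symbols: B.

B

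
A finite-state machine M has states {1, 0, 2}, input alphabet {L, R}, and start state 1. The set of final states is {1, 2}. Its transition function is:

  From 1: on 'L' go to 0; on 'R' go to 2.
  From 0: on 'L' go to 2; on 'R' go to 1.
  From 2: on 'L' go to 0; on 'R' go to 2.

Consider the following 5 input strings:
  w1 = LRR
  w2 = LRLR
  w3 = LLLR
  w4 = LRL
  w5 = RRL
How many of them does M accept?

w1:
  start at 1
  read 'L': 1 → 0
  read 'R': 0 → 1
  read 'R': 1 → 2
  end 2, accepted
w2:
  start at 1
  read 'L': 1 → 0
  read 'R': 0 → 1
  read 'L': 1 → 0
  read 'R': 0 → 1
  end 1, accepted
w3:
  start at 1
  read 'L': 1 → 0
  read 'L': 0 → 2
  read 'L': 2 → 0
  read 'R': 0 → 1
  end 1, accepted
w4:
  start at 1
  read 'L': 1 → 0
  read 'R': 0 → 1
  read 'L': 1 → 0
  end 0, rejected
w5:
  start at 1
  read 'R': 1 → 2
  read 'R': 2 → 2
  read 'L': 2 → 0
  end 0, rejected

3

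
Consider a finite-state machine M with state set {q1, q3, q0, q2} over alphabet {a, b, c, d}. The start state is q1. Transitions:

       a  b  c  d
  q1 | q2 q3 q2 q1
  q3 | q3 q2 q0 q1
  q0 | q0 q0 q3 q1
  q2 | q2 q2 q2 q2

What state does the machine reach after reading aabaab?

q2

start at q1
read 'a': q1 → q2
read 'a': q2 → q2
read 'b': q2 → q2
read 'a': q2 → q2
read 'a': q2 → q2
read 'b': q2 → q2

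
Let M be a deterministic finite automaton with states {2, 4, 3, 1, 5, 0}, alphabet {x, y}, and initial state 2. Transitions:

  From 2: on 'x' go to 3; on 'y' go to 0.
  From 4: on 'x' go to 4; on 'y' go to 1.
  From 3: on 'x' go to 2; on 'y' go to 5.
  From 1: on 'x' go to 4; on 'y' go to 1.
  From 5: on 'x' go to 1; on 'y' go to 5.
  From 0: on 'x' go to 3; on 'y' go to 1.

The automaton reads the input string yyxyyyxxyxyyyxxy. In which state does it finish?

Trace: 2 -y-> 0 -y-> 1 -x-> 4 -y-> 1 -y-> 1 -y-> 1 -x-> 4 -x-> 4 -y-> 1 -x-> 4 -y-> 1 -y-> 1 -y-> 1 -x-> 4 -x-> 4 -y-> 1

1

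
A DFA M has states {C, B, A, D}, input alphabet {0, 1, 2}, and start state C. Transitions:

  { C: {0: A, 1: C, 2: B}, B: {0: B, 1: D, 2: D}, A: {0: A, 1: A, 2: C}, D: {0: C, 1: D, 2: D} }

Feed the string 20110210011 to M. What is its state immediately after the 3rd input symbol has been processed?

Trace: C -2-> B -0-> B -1-> D
After 3 symbols: D.

D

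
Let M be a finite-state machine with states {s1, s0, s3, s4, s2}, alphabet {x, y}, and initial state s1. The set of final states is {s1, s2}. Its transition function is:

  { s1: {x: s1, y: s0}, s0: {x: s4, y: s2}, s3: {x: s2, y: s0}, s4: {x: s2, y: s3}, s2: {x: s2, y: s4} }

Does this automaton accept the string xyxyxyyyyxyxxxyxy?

No

s1 → s1 → s0 → s4 → s3 → s2 → s4 → s3 → s0 → s2 → s2 → s4 → s2 → s2 → s2 → s4 → s2 → s4
End state s4 is not accepting.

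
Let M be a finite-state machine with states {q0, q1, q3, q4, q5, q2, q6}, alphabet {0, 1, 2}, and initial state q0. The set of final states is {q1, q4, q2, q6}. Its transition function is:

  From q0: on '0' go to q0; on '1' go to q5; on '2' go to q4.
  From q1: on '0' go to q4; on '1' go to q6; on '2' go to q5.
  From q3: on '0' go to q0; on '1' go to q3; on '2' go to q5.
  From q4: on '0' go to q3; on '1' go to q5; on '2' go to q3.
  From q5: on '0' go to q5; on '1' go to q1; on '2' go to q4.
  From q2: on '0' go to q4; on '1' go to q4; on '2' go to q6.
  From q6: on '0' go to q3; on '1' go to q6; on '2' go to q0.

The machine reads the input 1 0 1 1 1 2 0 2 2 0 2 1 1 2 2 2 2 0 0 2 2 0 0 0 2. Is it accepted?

q0 → q5 → q5 → q1 → q6 → q6 → q0 → q0 → q4 → q3 → q0 → q4 → q5 → q1 → q5 → q4 → q3 → q5 → q5 → q5 → q4 → q3 → q0 → q0 → q0 → q4
End state q4 is accepting.

Yes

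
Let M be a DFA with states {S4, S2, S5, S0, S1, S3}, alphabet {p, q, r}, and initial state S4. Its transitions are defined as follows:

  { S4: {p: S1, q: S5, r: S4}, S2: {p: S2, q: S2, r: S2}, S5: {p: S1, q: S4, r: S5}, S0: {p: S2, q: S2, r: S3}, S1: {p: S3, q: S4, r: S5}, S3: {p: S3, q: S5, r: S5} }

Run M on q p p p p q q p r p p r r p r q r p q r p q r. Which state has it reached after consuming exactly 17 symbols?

S4 → S5 → S1 → S3 → S3 → S3 → S5 → S4 → S1 → S5 → S1 → S3 → S5 → S5 → S1 → S5 → S4 → S4
After 17 symbols: S4.

S4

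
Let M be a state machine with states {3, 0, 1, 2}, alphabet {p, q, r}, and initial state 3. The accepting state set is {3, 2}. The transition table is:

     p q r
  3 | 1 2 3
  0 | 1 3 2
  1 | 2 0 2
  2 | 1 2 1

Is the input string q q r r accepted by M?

3 → 2 → 2 → 1 → 2
End state 2 is accepting.

Yes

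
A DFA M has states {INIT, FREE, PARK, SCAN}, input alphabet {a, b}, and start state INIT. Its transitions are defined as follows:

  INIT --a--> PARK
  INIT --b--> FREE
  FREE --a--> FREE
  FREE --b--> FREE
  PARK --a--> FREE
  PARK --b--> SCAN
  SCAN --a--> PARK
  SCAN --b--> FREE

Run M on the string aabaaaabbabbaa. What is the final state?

FREE

Trace: INIT -a-> PARK -a-> FREE -b-> FREE -a-> FREE -a-> FREE -a-> FREE -a-> FREE -b-> FREE -b-> FREE -a-> FREE -b-> FREE -b-> FREE -a-> FREE -a-> FREE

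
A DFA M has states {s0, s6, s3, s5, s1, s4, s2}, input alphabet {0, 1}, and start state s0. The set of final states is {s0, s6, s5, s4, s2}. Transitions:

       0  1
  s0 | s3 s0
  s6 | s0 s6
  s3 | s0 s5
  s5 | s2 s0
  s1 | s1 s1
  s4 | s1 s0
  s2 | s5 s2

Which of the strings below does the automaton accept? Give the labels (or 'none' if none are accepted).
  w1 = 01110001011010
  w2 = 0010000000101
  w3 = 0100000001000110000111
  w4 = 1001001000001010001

w2, w3, w4

w1: s0 → s3 → s5 → s0 → s0 → s3 → s0 → s3 → s5 → s2 → s2 → s2 → s5 → s0 → s3  → end s3, rejected
w2: s0 → s3 → s0 → s0 → s3 → s0 → s3 → s0 → s3 → s0 → s3 → s5 → s2 → s2  → end s2, accepted
w3: s0 → s3 → s5 → s2 → s5 → s2 → s5 → s2 → s5 → s2 → s2 → s5 → s2 → s5 → s0 → s0 → s3 → s0 → s3 → s0 → s0 → s0 → s0  → end s0, accepted
w4: s0 → s0 → s3 → s0 → s0 → s3 → s0 → s0 → s3 → s0 → s3 → s0 → s3 → s5 → s2 → s2 → s5 → s2 → s5 → s0  → end s0, accepted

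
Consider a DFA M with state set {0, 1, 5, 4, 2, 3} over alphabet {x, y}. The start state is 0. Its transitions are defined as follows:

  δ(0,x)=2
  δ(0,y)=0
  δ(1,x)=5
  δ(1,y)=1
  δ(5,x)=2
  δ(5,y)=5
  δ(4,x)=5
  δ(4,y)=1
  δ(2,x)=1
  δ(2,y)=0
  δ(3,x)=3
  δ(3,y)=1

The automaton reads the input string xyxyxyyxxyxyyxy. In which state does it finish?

0

Trace: 0 -x-> 2 -y-> 0 -x-> 2 -y-> 0 -x-> 2 -y-> 0 -y-> 0 -x-> 2 -x-> 1 -y-> 1 -x-> 5 -y-> 5 -y-> 5 -x-> 2 -y-> 0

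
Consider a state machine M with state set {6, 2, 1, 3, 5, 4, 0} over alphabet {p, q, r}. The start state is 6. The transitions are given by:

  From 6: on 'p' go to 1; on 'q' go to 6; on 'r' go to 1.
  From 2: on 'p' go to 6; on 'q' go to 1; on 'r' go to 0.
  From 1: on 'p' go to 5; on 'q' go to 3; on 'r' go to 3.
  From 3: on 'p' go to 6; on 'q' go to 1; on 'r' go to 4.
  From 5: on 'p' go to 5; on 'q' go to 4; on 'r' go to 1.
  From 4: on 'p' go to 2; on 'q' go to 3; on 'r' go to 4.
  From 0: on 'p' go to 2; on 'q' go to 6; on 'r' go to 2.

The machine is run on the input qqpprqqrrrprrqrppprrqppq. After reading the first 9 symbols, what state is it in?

4

start at 6
read 'q': 6 → 6
read 'q': 6 → 6
read 'p': 6 → 1
read 'p': 1 → 5
read 'r': 5 → 1
read 'q': 1 → 3
read 'q': 3 → 1
read 'r': 1 → 3
read 'r': 3 → 4
After 9 symbols: 4.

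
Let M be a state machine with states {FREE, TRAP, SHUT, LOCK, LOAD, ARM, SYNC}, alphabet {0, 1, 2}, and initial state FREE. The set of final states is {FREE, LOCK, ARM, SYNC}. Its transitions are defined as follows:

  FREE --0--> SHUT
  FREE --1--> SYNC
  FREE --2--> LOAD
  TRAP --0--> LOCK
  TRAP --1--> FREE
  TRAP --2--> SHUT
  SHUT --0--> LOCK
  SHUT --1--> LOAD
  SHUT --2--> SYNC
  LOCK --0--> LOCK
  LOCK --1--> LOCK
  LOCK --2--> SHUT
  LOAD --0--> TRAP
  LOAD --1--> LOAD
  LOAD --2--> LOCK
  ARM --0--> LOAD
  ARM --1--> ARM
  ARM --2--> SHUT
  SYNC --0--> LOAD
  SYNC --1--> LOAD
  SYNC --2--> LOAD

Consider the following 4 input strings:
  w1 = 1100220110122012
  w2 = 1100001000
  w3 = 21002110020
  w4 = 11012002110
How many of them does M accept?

w1: FREE → SYNC → LOAD → TRAP → LOCK → SHUT → SYNC → LOAD → LOAD → LOAD → TRAP → FREE → LOAD → LOCK → LOCK → LOCK → SHUT  → end SHUT, rejected
w2: FREE → SYNC → LOAD → TRAP → LOCK → LOCK → LOCK → LOCK → LOCK → LOCK → LOCK  → end LOCK, accepted
w3: FREE → LOAD → LOAD → TRAP → LOCK → SHUT → LOAD → LOAD → TRAP → LOCK → SHUT → LOCK  → end LOCK, accepted
w4: FREE → SYNC → LOAD → TRAP → FREE → LOAD → TRAP → LOCK → SHUT → LOAD → LOAD → TRAP  → end TRAP, rejected

2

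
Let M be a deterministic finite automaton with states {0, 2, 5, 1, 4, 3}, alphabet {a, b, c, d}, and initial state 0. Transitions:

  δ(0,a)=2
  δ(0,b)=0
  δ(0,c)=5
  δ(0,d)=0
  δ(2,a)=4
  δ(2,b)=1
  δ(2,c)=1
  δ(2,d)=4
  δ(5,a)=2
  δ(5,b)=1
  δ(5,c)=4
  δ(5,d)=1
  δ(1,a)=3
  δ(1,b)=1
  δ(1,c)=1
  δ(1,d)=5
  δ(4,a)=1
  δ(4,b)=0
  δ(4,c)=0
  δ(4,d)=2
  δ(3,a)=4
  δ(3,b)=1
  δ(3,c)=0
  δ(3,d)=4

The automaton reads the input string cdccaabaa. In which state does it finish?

4

start at 0
read 'c': 0 → 5
read 'd': 5 → 1
read 'c': 1 → 1
read 'c': 1 → 1
read 'a': 1 → 3
read 'a': 3 → 4
read 'b': 4 → 0
read 'a': 0 → 2
read 'a': 2 → 4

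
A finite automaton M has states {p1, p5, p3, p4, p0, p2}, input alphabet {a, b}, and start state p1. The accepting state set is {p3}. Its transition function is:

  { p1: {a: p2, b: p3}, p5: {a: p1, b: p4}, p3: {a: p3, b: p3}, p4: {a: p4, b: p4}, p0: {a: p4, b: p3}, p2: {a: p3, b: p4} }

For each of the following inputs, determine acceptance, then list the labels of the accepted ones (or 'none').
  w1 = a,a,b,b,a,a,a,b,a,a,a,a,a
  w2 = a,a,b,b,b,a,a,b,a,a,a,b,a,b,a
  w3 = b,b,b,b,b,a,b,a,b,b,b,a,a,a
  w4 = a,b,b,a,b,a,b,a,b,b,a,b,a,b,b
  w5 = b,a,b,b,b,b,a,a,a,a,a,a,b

w1, w2, w3, w5

w1:
  start at p1
  read 'a': p1 → p2
  read 'a': p2 → p3
  read 'b': p3 → p3
  read 'b': p3 → p3
  read 'a': p3 → p3
  read 'a': p3 → p3
  read 'a': p3 → p3
  read 'b': p3 → p3
  read 'a': p3 → p3
  read 'a': p3 → p3
  read 'a': p3 → p3
  read 'a': p3 → p3
  read 'a': p3 → p3
  end p3, accepted
w2:
  start at p1
  read 'a': p1 → p2
  read 'a': p2 → p3
  read 'b': p3 → p3
  read 'b': p3 → p3
  read 'b': p3 → p3
  read 'a': p3 → p3
  read 'a': p3 → p3
  read 'b': p3 → p3
  read 'a': p3 → p3
  read 'a': p3 → p3
  read 'a': p3 → p3
  read 'b': p3 → p3
  read 'a': p3 → p3
  read 'b': p3 → p3
  read 'a': p3 → p3
  end p3, accepted
w3:
  start at p1
  read 'b': p1 → p3
  read 'b': p3 → p3
  read 'b': p3 → p3
  read 'b': p3 → p3
  read 'b': p3 → p3
  read 'a': p3 → p3
  read 'b': p3 → p3
  read 'a': p3 → p3
  read 'b': p3 → p3
  read 'b': p3 → p3
  read 'b': p3 → p3
  read 'a': p3 → p3
  read 'a': p3 → p3
  read 'a': p3 → p3
  end p3, accepted
w4:
  start at p1
  read 'a': p1 → p2
  read 'b': p2 → p4
  read 'b': p4 → p4
  read 'a': p4 → p4
  read 'b': p4 → p4
  read 'a': p4 → p4
  read 'b': p4 → p4
  read 'a': p4 → p4
  read 'b': p4 → p4
  read 'b': p4 → p4
  read 'a': p4 → p4
  read 'b': p4 → p4
  read 'a': p4 → p4
  read 'b': p4 → p4
  read 'b': p4 → p4
  end p4, rejected
w5:
  start at p1
  read 'b': p1 → p3
  read 'a': p3 → p3
  read 'b': p3 → p3
  read 'b': p3 → p3
  read 'b': p3 → p3
  read 'b': p3 → p3
  read 'a': p3 → p3
  read 'a': p3 → p3
  read 'a': p3 → p3
  read 'a': p3 → p3
  read 'a': p3 → p3
  read 'a': p3 → p3
  read 'b': p3 → p3
  end p3, accepted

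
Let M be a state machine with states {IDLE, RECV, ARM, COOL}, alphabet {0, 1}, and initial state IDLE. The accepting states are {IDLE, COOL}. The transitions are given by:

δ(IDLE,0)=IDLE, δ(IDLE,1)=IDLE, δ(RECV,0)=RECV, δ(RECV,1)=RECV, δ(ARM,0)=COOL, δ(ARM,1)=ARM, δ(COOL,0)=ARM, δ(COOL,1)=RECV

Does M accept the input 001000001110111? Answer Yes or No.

Trace: IDLE -0-> IDLE -0-> IDLE -1-> IDLE -0-> IDLE -0-> IDLE -0-> IDLE -0-> IDLE -0-> IDLE -1-> IDLE -1-> IDLE -1-> IDLE -0-> IDLE -1-> IDLE -1-> IDLE -1-> IDLE
End state IDLE is accepting.

Yes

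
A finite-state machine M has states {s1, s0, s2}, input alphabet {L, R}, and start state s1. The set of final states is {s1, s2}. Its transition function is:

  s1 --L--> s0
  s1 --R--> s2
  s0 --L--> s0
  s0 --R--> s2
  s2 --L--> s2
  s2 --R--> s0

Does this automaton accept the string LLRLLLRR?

Trace: s1 -L-> s0 -L-> s0 -R-> s2 -L-> s2 -L-> s2 -L-> s2 -R-> s0 -R-> s2
End state s2 is accepting.

Yes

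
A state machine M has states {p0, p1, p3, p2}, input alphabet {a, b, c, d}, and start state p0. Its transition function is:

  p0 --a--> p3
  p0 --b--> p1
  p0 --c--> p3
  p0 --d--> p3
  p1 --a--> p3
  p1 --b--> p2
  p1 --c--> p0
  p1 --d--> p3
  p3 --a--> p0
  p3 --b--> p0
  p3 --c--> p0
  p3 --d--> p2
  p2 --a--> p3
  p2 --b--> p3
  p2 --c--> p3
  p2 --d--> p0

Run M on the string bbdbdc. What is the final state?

p0 → p1 → p2 → p0 → p1 → p3 → p0

p0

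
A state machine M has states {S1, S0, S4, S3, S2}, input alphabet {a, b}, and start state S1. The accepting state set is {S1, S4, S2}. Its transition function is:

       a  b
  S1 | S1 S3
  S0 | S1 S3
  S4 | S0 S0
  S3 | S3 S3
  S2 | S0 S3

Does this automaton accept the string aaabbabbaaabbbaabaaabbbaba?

No

Trace: S1 -a-> S1 -a-> S1 -a-> S1 -b-> S3 -b-> S3 -a-> S3 -b-> S3 -b-> S3 -a-> S3 -a-> S3 -a-> S3 -b-> S3 -b-> S3 -b-> S3 -a-> S3 -a-> S3 -b-> S3 -a-> S3 -a-> S3 -a-> S3 -b-> S3 -b-> S3 -b-> S3 -a-> S3 -b-> S3 -a-> S3
End state S3 is not accepting.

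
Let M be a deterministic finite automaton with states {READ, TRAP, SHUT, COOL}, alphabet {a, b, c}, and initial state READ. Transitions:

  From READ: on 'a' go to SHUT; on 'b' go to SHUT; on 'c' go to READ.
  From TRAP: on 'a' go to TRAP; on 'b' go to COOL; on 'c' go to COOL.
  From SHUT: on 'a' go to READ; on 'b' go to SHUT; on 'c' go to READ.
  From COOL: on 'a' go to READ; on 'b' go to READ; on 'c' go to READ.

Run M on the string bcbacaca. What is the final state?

Trace: READ -b-> SHUT -c-> READ -b-> SHUT -a-> READ -c-> READ -a-> SHUT -c-> READ -a-> SHUT

SHUT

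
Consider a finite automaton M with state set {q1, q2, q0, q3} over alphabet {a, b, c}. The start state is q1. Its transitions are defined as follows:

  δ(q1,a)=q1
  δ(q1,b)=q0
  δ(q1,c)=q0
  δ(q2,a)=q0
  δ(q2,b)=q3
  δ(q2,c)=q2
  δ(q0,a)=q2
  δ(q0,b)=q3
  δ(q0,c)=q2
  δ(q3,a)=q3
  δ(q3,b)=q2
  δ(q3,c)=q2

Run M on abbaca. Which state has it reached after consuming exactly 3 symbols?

q3

start at q1
read 'a': q1 → q1
read 'b': q1 → q0
read 'b': q0 → q3
After 3 symbols: q3.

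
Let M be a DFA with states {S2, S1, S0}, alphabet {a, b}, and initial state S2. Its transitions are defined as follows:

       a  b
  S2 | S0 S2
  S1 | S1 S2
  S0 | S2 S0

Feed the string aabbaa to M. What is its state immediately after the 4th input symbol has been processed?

S2

S2 → S0 → S2 → S2 → S2
After 4 symbols: S2.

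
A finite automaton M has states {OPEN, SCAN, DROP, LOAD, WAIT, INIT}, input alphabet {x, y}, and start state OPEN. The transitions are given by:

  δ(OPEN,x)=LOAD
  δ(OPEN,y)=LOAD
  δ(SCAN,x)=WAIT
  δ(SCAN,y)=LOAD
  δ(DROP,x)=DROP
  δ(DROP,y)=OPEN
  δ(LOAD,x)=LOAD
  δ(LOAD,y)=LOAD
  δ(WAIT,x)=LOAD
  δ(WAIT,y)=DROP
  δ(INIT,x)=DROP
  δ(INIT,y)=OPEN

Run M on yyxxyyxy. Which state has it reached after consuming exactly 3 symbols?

OPEN → LOAD → LOAD → LOAD
After 3 symbols: LOAD.

LOAD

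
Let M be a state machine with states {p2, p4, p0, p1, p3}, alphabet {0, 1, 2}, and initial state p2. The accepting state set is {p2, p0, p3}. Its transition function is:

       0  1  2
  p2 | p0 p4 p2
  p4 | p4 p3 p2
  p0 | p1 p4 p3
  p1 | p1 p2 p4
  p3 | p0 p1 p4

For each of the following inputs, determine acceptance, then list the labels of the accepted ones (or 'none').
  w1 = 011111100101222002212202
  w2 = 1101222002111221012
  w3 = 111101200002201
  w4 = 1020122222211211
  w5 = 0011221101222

w1, w5

w1:
  start at p2
  read '0': p2 → p0
  read '1': p0 → p4
  read '1': p4 → p3
  read '1': p3 → p1
  read '1': p1 → p2
  read '1': p2 → p4
  read '1': p4 → p3
  read '0': p3 → p0
  read '0': p0 → p1
  read '1': p1 → p2
  read '0': p2 → p0
  read '1': p0 → p4
  read '2': p4 → p2
  read '2': p2 → p2
  read '2': p2 → p2
  read '0': p2 → p0
  read '0': p0 → p1
  read '2': p1 → p4
  read '2': p4 → p2
  read '1': p2 → p4
  read '2': p4 → p2
  read '2': p2 → p2
  read '0': p2 → p0
  read '2': p0 → p3
  end p3, accepted
w2:
  start at p2
  read '1': p2 → p4
  read '1': p4 → p3
  read '0': p3 → p0
  read '1': p0 → p4
  read '2': p4 → p2
  read '2': p2 → p2
  read '2': p2 → p2
  read '0': p2 → p0
  read '0': p0 → p1
  read '2': p1 → p4
  read '1': p4 → p3
  read '1': p3 → p1
  read '1': p1 → p2
  read '2': p2 → p2
  read '2': p2 → p2
  read '1': p2 → p4
  read '0': p4 → p4
  read '1': p4 → p3
  read '2': p3 → p4
  end p4, rejected
w3:
  start at p2
  read '1': p2 → p4
  read '1': p4 → p3
  read '1': p3 → p1
  read '1': p1 → p2
  read '0': p2 → p0
  read '1': p0 → p4
  read '2': p4 → p2
  read '0': p2 → p0
  read '0': p0 → p1
  read '0': p1 → p1
  read '0': p1 → p1
  read '2': p1 → p4
  read '2': p4 → p2
  read '0': p2 → p0
  read '1': p0 → p4
  end p4, rejected
w4:
  start at p2
  read '1': p2 → p4
  read '0': p4 → p4
  read '2': p4 → p2
  read '0': p2 → p0
  read '1': p0 → p4
  read '2': p4 → p2
  read '2': p2 → p2
  read '2': p2 → p2
  read '2': p2 → p2
  read '2': p2 → p2
  read '2': p2 → p2
  read '1': p2 → p4
  read '1': p4 → p3
  read '2': p3 → p4
  read '1': p4 → p3
  read '1': p3 → p1
  end p1, rejected
w5:
  start at p2
  read '0': p2 → p0
  read '0': p0 → p1
  read '1': p1 → p2
  read '1': p2 → p4
  read '2': p4 → p2
  read '2': p2 → p2
  read '1': p2 → p4
  read '1': p4 → p3
  read '0': p3 → p0
  read '1': p0 → p4
  read '2': p4 → p2
  read '2': p2 → p2
  read '2': p2 → p2
  end p2, accepted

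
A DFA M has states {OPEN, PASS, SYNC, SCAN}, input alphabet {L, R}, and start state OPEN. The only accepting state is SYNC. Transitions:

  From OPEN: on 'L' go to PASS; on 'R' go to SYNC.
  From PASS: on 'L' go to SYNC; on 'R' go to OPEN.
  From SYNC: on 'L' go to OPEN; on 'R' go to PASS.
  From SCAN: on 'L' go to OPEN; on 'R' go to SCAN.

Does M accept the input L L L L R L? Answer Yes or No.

OPEN → PASS → SYNC → OPEN → PASS → OPEN → PASS
End state PASS is not accepting.

No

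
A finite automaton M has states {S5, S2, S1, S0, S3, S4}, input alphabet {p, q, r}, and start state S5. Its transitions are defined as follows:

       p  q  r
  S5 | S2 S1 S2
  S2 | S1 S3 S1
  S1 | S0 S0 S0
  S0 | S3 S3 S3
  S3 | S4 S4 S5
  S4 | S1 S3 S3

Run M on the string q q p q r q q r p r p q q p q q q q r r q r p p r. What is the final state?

S0

S5 → S1 → S0 → S3 → S4 → S3 → S4 → S3 → S5 → S2 → S1 → S0 → S3 → S4 → S1 → S0 → S3 → S4 → S3 → S5 → S2 → S3 → S5 → S2 → S1 → S0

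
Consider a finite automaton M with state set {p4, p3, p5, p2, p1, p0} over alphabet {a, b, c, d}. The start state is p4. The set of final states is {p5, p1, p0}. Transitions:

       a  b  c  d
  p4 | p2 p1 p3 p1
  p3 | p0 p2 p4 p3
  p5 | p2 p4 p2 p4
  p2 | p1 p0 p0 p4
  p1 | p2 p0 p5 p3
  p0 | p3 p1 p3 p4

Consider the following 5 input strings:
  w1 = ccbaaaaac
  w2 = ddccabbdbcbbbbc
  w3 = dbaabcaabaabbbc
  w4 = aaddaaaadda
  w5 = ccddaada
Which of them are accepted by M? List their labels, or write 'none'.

w1: Trace: p4 -c-> p3 -c-> p4 -b-> p1 -a-> p2 -a-> p1 -a-> p2 -a-> p1 -a-> p2 -c-> p0  → end p0, accepted
w2: Trace: p4 -d-> p1 -d-> p3 -c-> p4 -c-> p3 -a-> p0 -b-> p1 -b-> p0 -d-> p4 -b-> p1 -c-> p5 -b-> p4 -b-> p1 -b-> p0 -b-> p1 -c-> p5  → end p5, accepted
w3: Trace: p4 -d-> p1 -b-> p0 -a-> p3 -a-> p0 -b-> p1 -c-> p5 -a-> p2 -a-> p1 -b-> p0 -a-> p3 -a-> p0 -b-> p1 -b-> p0 -b-> p1 -c-> p5  → end p5, accepted
w4: Trace: p4 -a-> p2 -a-> p1 -d-> p3 -d-> p3 -a-> p0 -a-> p3 -a-> p0 -a-> p3 -d-> p3 -d-> p3 -a-> p0  → end p0, accepted
w5: Trace: p4 -c-> p3 -c-> p4 -d-> p1 -d-> p3 -a-> p0 -a-> p3 -d-> p3 -a-> p0  → end p0, accepted

w1, w2, w3, w4, w5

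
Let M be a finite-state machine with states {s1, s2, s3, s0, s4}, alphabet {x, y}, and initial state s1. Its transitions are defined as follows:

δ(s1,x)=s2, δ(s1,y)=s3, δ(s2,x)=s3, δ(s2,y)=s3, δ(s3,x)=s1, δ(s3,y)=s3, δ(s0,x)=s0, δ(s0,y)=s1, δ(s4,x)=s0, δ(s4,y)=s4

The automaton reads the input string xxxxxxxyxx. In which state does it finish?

s2

s1 → s2 → s3 → s1 → s2 → s3 → s1 → s2 → s3 → s1 → s2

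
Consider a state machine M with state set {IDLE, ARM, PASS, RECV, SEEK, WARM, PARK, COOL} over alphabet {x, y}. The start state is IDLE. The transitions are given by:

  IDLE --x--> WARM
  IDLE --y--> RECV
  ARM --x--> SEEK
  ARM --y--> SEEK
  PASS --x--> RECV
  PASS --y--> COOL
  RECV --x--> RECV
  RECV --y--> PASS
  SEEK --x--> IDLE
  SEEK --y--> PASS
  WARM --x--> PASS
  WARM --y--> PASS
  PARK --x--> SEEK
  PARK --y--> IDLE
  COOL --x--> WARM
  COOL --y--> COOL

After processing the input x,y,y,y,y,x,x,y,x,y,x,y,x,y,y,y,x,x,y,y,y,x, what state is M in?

Trace: IDLE -x-> WARM -y-> PASS -y-> COOL -y-> COOL -y-> COOL -x-> WARM -x-> PASS -y-> COOL -x-> WARM -y-> PASS -x-> RECV -y-> PASS -x-> RECV -y-> PASS -y-> COOL -y-> COOL -x-> WARM -x-> PASS -y-> COOL -y-> COOL -y-> COOL -x-> WARM

WARM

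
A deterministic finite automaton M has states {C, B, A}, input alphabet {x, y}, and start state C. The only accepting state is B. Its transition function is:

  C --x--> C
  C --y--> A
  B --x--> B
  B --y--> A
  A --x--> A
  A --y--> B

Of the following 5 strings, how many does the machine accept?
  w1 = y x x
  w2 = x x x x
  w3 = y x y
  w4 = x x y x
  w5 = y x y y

w1: Trace: C -y-> A -x-> A -x-> A  → end A, rejected
w2: Trace: C -x-> C -x-> C -x-> C -x-> C  → end C, rejected
w3: Trace: C -y-> A -x-> A -y-> B  → end B, accepted
w4: Trace: C -x-> C -x-> C -y-> A -x-> A  → end A, rejected
w5: Trace: C -y-> A -x-> A -y-> B -y-> A  → end A, rejected

1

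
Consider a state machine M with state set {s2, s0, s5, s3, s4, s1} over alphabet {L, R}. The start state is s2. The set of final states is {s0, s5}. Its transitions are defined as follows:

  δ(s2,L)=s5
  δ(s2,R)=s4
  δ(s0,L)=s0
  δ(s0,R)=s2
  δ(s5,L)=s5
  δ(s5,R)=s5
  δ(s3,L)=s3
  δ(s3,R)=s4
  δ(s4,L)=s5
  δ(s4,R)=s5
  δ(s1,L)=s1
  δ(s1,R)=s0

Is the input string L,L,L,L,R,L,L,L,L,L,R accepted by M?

start at s2
read 'L': s2 → s5
read 'L': s5 → s5
read 'L': s5 → s5
read 'L': s5 → s5
read 'R': s5 → s5
read 'L': s5 → s5
read 'L': s5 → s5
read 'L': s5 → s5
read 'L': s5 → s5
read 'L': s5 → s5
read 'R': s5 → s5
End state s5 is accepting.

Yes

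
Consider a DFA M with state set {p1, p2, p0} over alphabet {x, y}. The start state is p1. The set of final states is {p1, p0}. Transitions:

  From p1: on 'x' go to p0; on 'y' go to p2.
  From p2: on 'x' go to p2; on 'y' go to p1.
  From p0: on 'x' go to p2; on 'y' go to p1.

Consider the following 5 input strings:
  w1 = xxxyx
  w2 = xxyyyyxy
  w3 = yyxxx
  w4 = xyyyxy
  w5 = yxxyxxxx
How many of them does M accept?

3

w1: p1 → p0 → p2 → p2 → p1 → p0  → end p0, accepted
w2: p1 → p0 → p2 → p1 → p2 → p1 → p2 → p2 → p1  → end p1, accepted
w3: p1 → p2 → p1 → p0 → p2 → p2  → end p2, rejected
w4: p1 → p0 → p1 → p2 → p1 → p0 → p1  → end p1, accepted
w5: p1 → p2 → p2 → p2 → p1 → p0 → p2 → p2 → p2  → end p2, rejected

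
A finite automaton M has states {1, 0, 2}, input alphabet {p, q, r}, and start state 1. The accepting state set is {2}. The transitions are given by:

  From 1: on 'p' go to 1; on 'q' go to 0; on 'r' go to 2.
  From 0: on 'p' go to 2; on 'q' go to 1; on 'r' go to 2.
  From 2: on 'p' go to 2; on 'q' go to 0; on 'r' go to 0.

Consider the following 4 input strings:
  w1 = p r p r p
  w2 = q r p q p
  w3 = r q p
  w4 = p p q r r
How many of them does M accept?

3

w1: Trace: 1 -p-> 1 -r-> 2 -p-> 2 -r-> 0 -p-> 2  → end 2, accepted
w2: Trace: 1 -q-> 0 -r-> 2 -p-> 2 -q-> 0 -p-> 2  → end 2, accepted
w3: Trace: 1 -r-> 2 -q-> 0 -p-> 2  → end 2, accepted
w4: Trace: 1 -p-> 1 -p-> 1 -q-> 0 -r-> 2 -r-> 0  → end 0, rejected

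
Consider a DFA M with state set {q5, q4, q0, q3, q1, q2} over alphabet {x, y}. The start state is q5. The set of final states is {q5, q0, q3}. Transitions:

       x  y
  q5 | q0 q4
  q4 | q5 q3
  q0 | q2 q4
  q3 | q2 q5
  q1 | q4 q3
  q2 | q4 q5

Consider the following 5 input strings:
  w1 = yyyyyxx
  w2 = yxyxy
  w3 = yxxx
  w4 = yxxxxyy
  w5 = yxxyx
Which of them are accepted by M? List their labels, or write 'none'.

w1:
  start at q5
  read 'y': q5 → q4
  read 'y': q4 → q3
  read 'y': q3 → q5
  read 'y': q5 → q4
  read 'y': q4 → q3
  read 'x': q3 → q2
  read 'x': q2 → q4
  end q4, rejected
w2:
  start at q5
  read 'y': q5 → q4
  read 'x': q4 → q5
  read 'y': q5 → q4
  read 'x': q4 → q5
  read 'y': q5 → q4
  end q4, rejected
w3:
  start at q5
  read 'y': q5 → q4
  read 'x': q4 → q5
  read 'x': q5 → q0
  read 'x': q0 → q2
  end q2, rejected
w4:
  start at q5
  read 'y': q5 → q4
  read 'x': q4 → q5
  read 'x': q5 → q0
  read 'x': q0 → q2
  read 'x': q2 → q4
  read 'y': q4 → q3
  read 'y': q3 → q5
  end q5, accepted
w5:
  start at q5
  read 'y': q5 → q4
  read 'x': q4 → q5
  read 'x': q5 → q0
  read 'y': q0 → q4
  read 'x': q4 → q5
  end q5, accepted

w4, w5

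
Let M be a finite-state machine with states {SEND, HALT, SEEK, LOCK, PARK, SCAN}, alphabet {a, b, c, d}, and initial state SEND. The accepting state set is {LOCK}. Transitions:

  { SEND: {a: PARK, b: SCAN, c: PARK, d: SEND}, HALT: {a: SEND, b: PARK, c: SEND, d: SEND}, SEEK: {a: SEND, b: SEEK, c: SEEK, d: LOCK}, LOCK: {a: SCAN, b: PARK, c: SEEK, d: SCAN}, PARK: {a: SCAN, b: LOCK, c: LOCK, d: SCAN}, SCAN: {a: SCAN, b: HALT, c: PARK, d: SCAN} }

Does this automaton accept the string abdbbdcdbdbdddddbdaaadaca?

No

start at SEND
read 'a': SEND → PARK
read 'b': PARK → LOCK
read 'd': LOCK → SCAN
read 'b': SCAN → HALT
read 'b': HALT → PARK
read 'd': PARK → SCAN
read 'c': SCAN → PARK
read 'd': PARK → SCAN
read 'b': SCAN → HALT
read 'd': HALT → SEND
read 'b': SEND → SCAN
read 'd': SCAN → SCAN
read 'd': SCAN → SCAN
read 'd': SCAN → SCAN
read 'd': SCAN → SCAN
read 'd': SCAN → SCAN
read 'b': SCAN → HALT
read 'd': HALT → SEND
read 'a': SEND → PARK
read 'a': PARK → SCAN
read 'a': SCAN → SCAN
read 'd': SCAN → SCAN
read 'a': SCAN → SCAN
read 'c': SCAN → PARK
read 'a': PARK → SCAN
End state SCAN is not accepting.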